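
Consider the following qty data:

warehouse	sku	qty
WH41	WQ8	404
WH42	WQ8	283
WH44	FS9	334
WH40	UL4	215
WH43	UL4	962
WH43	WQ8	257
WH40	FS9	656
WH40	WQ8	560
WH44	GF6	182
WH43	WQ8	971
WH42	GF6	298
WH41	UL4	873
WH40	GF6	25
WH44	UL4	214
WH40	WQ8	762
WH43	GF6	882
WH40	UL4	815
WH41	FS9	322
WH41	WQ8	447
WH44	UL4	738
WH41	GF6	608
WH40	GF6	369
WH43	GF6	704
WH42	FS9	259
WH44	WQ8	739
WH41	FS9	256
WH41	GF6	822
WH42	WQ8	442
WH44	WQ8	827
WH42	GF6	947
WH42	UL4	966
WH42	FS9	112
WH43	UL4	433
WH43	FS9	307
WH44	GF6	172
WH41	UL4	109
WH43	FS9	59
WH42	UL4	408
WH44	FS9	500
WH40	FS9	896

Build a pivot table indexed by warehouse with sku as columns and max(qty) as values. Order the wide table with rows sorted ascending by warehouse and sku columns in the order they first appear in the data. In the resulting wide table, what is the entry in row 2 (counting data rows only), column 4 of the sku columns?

With rows sorted ascending by warehouse, row 2 is warehouse=WH41. sku columns in first-appearance order: WQ8, FS9, UL4, GF6; column 4 is GF6.
Long rows with warehouse=WH41, sku=GF6: max(608, 822) = 822.

822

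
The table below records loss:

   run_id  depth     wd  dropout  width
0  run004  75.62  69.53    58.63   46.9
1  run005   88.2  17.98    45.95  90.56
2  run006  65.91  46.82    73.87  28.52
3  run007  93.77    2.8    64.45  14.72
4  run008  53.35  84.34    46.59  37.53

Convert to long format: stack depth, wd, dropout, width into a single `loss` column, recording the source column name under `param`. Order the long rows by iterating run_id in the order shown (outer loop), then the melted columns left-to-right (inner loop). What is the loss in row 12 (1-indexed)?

28.52

20 rows total (5 × 4). Row 12: index ⌊(12-1)/4⌋ = 2 into run_id → run006; (12-1) mod 4 = 3 into the melted columns → width.
So row 12 is (run006, width, 28.52); loss = 28.52.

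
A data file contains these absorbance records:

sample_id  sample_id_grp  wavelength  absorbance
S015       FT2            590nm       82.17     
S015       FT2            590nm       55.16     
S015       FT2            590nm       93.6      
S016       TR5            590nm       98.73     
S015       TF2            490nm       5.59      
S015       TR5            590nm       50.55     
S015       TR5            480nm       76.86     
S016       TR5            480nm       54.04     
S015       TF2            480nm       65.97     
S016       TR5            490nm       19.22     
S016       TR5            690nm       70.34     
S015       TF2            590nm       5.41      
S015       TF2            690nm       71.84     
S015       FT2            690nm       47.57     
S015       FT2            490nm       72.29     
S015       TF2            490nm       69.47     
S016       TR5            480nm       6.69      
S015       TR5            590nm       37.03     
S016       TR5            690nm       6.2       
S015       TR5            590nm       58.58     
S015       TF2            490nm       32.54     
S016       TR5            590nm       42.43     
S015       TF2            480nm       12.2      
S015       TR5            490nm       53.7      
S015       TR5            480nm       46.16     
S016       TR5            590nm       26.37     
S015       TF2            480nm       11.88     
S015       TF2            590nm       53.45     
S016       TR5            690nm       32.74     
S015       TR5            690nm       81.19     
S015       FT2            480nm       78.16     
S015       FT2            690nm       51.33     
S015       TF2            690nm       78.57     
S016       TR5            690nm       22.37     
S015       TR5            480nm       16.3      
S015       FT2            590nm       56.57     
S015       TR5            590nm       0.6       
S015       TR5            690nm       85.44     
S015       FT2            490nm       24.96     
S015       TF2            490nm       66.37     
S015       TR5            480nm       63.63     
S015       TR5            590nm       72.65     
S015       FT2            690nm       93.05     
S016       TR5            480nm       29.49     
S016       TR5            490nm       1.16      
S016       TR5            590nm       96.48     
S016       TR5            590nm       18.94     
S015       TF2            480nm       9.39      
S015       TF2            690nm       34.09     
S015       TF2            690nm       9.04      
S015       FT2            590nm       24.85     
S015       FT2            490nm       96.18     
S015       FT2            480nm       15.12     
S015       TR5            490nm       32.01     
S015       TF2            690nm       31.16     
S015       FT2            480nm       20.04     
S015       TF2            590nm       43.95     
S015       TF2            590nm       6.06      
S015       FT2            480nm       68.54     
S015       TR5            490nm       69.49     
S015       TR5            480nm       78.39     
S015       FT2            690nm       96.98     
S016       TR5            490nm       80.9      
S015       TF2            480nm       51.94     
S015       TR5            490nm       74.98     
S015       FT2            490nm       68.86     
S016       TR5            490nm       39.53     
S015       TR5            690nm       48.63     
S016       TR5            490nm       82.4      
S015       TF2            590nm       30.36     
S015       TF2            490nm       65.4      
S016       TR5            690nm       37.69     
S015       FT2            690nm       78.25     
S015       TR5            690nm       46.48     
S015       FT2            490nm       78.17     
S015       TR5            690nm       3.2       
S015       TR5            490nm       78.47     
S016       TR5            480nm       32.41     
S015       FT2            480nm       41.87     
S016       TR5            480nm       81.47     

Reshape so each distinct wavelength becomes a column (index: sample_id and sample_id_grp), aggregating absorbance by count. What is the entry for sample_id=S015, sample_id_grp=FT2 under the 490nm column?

5

Rows with sample_id=S015, sample_id_grp=FT2 and wavelength=490nm: absorbance values are 72.29, 24.96, 96.18, 68.86, 78.17.
5 rows match — count = 5.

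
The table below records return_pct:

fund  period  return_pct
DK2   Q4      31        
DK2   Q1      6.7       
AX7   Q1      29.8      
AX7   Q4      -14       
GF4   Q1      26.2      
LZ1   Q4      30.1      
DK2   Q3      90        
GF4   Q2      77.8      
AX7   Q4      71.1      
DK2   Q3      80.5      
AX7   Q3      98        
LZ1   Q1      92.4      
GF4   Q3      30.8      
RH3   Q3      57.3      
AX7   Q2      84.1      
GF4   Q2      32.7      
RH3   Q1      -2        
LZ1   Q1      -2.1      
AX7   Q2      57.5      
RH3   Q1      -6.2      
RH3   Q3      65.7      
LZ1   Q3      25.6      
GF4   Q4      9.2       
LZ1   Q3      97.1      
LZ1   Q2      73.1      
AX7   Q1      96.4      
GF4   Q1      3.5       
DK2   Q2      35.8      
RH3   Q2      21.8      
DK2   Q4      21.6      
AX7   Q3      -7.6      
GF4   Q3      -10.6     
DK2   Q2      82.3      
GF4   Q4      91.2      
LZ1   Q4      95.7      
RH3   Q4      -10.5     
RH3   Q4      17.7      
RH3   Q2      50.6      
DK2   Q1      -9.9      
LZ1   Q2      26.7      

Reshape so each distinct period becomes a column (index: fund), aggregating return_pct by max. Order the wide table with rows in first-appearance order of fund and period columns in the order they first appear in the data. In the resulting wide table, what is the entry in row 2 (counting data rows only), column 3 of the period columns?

98

With rows in first-appearance order of fund, row 2 is fund=AX7. period columns in first-appearance order: Q4, Q1, Q3, Q2; column 3 is Q3.
Long rows with fund=AX7, period=Q3: max(98, -7.6) = 98.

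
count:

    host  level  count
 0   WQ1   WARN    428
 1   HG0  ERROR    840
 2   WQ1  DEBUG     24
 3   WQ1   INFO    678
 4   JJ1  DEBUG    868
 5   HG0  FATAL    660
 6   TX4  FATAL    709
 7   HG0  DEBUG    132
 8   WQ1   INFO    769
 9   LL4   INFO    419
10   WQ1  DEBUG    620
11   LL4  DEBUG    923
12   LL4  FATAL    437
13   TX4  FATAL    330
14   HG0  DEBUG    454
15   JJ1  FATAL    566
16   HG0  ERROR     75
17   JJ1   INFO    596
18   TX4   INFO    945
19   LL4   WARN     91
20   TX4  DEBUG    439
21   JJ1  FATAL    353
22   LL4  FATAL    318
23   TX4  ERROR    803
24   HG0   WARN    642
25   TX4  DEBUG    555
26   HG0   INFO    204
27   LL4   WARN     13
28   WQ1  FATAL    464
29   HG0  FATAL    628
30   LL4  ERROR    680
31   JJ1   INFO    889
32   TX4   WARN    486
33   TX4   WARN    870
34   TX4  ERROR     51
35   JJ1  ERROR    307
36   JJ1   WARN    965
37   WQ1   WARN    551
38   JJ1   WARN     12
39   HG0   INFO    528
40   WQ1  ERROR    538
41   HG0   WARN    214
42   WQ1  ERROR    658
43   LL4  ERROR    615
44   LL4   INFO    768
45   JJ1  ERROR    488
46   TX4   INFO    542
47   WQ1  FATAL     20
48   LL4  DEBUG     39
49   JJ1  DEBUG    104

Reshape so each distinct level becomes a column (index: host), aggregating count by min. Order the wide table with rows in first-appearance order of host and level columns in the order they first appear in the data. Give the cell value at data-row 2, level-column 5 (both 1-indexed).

With rows in first-appearance order of host, row 2 is host=HG0. level columns in first-appearance order: WARN, ERROR, DEBUG, INFO, FATAL; column 5 is FATAL.
Long rows with host=HG0, level=FATAL: min(660, 628) = 628.

628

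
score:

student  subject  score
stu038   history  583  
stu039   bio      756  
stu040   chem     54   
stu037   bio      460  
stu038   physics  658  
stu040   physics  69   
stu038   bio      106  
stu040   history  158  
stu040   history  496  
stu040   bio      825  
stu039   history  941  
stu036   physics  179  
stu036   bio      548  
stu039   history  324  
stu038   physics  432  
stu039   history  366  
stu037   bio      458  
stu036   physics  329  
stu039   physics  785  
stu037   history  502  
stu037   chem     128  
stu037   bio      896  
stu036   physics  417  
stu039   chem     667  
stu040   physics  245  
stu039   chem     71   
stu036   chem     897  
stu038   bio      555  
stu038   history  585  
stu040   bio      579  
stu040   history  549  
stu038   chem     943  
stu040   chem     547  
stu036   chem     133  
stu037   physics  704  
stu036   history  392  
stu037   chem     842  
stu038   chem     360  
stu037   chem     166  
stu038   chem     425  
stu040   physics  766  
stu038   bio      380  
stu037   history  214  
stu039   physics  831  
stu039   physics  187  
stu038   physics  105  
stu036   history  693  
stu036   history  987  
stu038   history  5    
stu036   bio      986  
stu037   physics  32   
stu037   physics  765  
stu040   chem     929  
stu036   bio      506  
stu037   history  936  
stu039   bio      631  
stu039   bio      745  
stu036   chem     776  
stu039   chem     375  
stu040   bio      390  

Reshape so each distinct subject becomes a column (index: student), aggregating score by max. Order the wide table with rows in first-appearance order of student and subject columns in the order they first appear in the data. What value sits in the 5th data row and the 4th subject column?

With rows in first-appearance order of student, row 5 is student=stu036. subject columns in first-appearance order: history, bio, chem, physics; column 4 is physics.
Long rows with student=stu036, subject=physics: max(179, 329, 417) = 417.

417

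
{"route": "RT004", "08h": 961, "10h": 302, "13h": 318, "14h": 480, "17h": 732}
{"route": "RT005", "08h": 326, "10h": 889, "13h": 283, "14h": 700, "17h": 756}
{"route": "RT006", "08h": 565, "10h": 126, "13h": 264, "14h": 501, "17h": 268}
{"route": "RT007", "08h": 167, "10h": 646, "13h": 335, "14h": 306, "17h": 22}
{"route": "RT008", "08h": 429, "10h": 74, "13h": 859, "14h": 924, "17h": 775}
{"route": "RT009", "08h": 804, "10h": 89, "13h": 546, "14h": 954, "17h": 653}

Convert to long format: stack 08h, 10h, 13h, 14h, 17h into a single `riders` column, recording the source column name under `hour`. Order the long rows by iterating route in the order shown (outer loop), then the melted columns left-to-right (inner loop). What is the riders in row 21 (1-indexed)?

429

30 rows total (6 × 5). Row 21: index ⌊(21-1)/5⌋ = 4 into route → RT008; (21-1) mod 5 = 0 into the melted columns → 08h.
So row 21 is (RT008, 08h, 429); riders = 429.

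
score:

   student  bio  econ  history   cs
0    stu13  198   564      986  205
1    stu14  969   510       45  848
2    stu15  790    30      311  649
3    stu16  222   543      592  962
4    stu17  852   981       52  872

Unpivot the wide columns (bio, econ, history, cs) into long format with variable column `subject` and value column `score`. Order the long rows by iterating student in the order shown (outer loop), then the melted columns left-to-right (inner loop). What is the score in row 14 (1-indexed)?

20 rows total (5 × 4). Row 14: index ⌊(14-1)/4⌋ = 3 into student → stu16; (14-1) mod 4 = 1 into the melted columns → econ.
So row 14 is (stu16, econ, 543); score = 543.

543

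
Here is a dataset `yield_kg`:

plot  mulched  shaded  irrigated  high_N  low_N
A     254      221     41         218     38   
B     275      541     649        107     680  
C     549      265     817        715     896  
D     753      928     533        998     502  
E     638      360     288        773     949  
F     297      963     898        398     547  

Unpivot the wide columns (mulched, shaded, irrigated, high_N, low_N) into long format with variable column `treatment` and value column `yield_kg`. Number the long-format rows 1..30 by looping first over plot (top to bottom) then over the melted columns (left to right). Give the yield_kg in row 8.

30 rows total (6 × 5). Row 8: index ⌊(8-1)/5⌋ = 1 into plot → B; (8-1) mod 5 = 2 into the melted columns → irrigated.
So row 8 is (B, irrigated, 649); yield_kg = 649.

649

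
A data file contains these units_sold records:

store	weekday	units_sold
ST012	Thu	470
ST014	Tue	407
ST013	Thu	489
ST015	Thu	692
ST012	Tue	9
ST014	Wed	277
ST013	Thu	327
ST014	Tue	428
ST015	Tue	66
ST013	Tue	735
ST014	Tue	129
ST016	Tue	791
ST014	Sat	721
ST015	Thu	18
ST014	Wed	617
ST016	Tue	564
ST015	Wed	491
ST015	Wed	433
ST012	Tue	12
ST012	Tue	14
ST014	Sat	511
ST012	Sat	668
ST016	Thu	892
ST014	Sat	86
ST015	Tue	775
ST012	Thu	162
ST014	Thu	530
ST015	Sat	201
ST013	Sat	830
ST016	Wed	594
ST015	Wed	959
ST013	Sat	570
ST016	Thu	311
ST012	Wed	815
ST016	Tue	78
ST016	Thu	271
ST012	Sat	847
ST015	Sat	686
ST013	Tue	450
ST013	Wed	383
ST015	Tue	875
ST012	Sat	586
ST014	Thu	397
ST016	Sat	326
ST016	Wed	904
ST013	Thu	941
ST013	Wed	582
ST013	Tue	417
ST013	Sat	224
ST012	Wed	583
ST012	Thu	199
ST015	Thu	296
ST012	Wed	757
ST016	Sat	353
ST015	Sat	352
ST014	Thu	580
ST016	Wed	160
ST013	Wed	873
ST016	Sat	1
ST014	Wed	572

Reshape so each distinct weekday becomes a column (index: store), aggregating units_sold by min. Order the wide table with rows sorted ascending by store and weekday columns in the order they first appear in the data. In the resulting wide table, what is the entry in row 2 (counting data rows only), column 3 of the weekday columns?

383

With rows sorted ascending by store, row 2 is store=ST013. weekday columns in first-appearance order: Thu, Tue, Wed, Sat; column 3 is Wed.
Long rows with store=ST013, weekday=Wed: min(383, 582, 873) = 383.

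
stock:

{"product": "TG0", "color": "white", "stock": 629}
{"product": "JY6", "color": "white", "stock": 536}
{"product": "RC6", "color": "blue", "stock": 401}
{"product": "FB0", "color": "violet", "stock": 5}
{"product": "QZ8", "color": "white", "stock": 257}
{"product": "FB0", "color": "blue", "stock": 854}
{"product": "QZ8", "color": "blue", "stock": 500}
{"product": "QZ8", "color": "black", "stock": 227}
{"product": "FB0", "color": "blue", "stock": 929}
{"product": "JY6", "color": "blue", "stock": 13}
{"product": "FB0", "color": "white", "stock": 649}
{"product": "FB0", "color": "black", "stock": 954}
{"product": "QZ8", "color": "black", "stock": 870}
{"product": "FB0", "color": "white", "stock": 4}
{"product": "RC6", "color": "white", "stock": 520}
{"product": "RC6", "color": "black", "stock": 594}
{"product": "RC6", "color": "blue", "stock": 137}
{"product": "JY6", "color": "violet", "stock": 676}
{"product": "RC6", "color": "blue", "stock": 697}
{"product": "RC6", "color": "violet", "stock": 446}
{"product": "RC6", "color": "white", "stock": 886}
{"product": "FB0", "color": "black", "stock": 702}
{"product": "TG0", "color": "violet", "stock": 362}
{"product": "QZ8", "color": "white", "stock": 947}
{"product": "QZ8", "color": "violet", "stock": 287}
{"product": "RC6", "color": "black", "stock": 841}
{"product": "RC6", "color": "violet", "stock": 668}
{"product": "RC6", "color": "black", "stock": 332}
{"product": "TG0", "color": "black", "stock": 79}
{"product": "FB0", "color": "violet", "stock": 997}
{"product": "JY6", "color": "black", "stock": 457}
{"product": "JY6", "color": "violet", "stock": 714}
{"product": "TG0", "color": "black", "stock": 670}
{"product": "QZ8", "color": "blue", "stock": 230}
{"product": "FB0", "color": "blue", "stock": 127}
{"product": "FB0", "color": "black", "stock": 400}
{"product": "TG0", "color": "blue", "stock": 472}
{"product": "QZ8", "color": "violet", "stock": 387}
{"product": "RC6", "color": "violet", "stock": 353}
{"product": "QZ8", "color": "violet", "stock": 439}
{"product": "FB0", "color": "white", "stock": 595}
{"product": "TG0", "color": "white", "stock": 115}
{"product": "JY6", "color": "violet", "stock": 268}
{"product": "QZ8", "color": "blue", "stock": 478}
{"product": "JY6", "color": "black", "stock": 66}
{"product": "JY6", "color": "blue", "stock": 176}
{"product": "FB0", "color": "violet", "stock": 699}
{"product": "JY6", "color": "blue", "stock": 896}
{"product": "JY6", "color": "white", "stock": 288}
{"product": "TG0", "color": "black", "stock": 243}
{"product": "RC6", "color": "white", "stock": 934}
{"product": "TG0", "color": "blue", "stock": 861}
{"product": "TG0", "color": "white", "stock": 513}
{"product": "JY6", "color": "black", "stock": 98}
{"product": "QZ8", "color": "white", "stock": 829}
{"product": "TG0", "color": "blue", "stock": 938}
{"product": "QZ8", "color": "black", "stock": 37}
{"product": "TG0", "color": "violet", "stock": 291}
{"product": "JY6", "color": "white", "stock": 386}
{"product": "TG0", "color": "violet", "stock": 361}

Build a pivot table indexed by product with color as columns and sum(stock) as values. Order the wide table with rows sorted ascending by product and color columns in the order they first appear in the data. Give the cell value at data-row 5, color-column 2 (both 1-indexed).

2271

With rows sorted ascending by product, row 5 is product=TG0. color columns in first-appearance order: white, blue, violet, black; column 2 is blue.
Long rows with product=TG0, color=blue: 472 + 861 + 938 = 2271.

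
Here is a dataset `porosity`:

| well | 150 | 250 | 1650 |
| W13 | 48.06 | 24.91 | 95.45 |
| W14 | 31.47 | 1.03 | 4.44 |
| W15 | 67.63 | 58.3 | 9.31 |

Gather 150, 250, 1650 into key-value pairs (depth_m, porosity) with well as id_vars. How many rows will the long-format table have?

9

3 well values × 3 melted columns = 9 rows.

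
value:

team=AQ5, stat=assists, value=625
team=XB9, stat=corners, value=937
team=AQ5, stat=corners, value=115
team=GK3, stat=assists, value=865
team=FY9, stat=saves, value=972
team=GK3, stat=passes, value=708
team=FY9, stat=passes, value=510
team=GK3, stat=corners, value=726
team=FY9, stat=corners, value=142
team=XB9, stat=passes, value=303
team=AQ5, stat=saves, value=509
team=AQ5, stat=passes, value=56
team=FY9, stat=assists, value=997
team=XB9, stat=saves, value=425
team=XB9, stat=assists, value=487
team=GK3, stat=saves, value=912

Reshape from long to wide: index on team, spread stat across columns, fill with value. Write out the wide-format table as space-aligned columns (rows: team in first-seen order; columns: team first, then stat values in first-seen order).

Columns: team plus the 4 distinct stat values (assists, corners, saves, passes).
For example, row AQ5 column assists takes value=625 from the long row (AQ5, assists).

team  assists  corners  saves  passes
AQ5   625      115      509    56    
XB9   487      937      425    303   
GK3   865      726      912    708   
FY9   997      142      972    510   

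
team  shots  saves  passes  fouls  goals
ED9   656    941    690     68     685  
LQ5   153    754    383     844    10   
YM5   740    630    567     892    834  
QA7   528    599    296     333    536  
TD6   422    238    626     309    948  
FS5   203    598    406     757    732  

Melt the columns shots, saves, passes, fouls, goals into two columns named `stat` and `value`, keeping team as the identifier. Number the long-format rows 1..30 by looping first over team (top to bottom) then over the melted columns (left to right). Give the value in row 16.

528

30 rows total (6 × 5). Row 16: index ⌊(16-1)/5⌋ = 3 into team → QA7; (16-1) mod 5 = 0 into the melted columns → shots.
So row 16 is (QA7, shots, 528); value = 528.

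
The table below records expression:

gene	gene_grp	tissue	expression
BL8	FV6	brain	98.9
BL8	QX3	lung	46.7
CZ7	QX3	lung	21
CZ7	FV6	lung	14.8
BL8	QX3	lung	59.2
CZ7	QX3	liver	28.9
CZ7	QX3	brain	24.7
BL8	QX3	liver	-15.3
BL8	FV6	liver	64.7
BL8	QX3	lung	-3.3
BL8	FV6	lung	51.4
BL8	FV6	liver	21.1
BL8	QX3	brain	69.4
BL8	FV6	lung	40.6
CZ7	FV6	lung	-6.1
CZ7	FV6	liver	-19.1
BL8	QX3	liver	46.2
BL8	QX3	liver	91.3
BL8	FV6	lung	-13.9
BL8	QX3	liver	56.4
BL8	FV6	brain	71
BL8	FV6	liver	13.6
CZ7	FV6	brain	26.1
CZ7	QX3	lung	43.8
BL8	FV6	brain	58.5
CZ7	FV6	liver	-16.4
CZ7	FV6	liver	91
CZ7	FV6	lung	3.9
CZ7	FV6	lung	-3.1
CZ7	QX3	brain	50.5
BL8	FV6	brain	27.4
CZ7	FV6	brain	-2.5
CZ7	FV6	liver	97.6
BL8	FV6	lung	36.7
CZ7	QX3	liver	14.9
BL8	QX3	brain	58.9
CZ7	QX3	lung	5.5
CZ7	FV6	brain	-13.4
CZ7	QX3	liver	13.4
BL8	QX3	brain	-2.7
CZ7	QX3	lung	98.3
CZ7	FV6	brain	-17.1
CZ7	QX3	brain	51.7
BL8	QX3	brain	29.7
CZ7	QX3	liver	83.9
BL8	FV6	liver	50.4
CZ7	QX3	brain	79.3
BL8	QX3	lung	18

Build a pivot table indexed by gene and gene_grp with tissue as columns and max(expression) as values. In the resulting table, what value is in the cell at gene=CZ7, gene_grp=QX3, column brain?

Rows with gene=CZ7, gene_grp=QX3 and tissue=brain: expression values are 24.7, 50.5, 51.7, 79.3.
max(24.7, 50.5, 51.7, 79.3) = 79.3.

79.3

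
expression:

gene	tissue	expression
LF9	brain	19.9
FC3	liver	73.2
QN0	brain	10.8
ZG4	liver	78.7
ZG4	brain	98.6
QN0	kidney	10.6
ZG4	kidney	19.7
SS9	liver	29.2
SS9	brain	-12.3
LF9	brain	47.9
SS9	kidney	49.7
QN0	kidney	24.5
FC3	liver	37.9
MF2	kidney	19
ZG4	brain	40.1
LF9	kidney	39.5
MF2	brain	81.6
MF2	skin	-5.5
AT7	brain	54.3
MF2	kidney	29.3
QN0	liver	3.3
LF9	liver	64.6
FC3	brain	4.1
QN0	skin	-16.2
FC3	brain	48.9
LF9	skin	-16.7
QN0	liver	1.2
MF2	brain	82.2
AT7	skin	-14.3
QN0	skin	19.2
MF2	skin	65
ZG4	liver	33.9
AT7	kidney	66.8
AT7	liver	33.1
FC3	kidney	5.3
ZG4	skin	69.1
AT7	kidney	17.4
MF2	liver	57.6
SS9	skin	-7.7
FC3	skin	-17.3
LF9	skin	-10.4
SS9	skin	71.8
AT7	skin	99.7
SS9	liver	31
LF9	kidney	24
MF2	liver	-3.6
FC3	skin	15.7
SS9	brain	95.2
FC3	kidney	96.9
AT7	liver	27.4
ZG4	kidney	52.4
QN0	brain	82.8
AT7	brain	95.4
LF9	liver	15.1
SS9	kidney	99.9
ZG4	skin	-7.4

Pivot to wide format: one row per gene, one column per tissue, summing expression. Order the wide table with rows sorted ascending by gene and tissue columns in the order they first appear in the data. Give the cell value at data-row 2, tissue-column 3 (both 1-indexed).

102.2

With rows sorted ascending by gene, row 2 is gene=FC3. tissue columns in first-appearance order: brain, liver, kidney, skin; column 3 is kidney.
Long rows with gene=FC3, tissue=kidney: 5.3 + 96.9 = 102.2.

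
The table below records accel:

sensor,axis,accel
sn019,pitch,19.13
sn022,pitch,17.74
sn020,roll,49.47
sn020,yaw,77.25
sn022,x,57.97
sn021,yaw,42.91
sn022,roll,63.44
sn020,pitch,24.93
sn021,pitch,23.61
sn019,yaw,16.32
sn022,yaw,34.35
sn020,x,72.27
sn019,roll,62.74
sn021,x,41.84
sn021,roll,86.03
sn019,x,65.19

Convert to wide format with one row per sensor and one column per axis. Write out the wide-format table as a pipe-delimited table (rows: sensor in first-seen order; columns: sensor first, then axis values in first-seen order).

Columns: sensor plus the 4 distinct axis values (pitch, roll, yaw, x).
For example, row sn019 column pitch takes accel=19.13 from the long row (sn019, pitch).

| sensor | pitch | roll | yaw | x |
| sn019 | 19.13 | 62.74 | 16.32 | 65.19 |
| sn022 | 17.74 | 63.44 | 34.35 | 57.97 |
| sn020 | 24.93 | 49.47 | 77.25 | 72.27 |
| sn021 | 23.61 | 86.03 | 42.91 | 41.84 |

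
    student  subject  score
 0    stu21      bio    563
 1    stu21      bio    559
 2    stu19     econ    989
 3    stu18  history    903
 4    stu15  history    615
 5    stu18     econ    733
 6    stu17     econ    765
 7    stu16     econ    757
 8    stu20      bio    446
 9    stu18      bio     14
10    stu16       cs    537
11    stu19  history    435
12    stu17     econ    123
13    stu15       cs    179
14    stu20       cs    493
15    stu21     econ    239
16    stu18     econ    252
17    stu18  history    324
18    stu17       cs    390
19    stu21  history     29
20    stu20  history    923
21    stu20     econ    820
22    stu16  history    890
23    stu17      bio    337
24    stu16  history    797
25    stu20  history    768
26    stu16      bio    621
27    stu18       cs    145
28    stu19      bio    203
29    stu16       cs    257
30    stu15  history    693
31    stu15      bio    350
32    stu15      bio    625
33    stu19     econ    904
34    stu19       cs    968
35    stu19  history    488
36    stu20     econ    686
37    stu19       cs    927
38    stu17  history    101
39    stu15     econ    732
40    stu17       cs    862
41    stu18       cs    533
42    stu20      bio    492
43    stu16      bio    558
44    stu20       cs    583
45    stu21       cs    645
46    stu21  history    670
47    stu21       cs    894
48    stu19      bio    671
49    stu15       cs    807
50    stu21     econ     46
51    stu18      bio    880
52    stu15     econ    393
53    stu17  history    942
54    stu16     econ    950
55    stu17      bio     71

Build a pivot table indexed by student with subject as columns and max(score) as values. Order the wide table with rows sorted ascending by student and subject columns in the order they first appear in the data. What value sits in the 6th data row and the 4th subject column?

With rows sorted ascending by student, row 6 is student=stu20. subject columns in first-appearance order: bio, econ, history, cs; column 4 is cs.
Long rows with student=stu20, subject=cs: max(493, 583) = 583.

583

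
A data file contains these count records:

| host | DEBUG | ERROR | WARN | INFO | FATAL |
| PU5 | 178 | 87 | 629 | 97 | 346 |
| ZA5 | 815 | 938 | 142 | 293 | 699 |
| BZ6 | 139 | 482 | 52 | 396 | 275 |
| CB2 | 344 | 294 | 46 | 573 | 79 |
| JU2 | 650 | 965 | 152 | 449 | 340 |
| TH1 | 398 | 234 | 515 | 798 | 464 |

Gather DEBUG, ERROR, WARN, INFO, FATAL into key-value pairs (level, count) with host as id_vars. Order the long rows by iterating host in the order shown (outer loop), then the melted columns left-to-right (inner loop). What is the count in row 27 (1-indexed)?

30 rows total (6 × 5). Row 27: index ⌊(27-1)/5⌋ = 5 into host → TH1; (27-1) mod 5 = 1 into the melted columns → ERROR.
So row 27 is (TH1, ERROR, 234); count = 234.

234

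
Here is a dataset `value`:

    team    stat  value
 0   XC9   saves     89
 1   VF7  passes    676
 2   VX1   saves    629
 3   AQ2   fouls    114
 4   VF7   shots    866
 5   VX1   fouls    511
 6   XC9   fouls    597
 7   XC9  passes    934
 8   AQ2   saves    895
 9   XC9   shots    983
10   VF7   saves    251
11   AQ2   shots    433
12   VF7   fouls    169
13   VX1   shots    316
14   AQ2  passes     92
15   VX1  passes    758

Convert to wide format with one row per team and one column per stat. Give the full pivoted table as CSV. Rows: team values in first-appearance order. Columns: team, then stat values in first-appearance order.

Columns: team plus the 4 distinct stat values (saves, passes, fouls, shots).
For example, row XC9 column saves takes value=89 from the long row (XC9, saves).

team,saves,passes,fouls,shots
XC9,89,934,597,983
VF7,251,676,169,866
VX1,629,758,511,316
AQ2,895,92,114,433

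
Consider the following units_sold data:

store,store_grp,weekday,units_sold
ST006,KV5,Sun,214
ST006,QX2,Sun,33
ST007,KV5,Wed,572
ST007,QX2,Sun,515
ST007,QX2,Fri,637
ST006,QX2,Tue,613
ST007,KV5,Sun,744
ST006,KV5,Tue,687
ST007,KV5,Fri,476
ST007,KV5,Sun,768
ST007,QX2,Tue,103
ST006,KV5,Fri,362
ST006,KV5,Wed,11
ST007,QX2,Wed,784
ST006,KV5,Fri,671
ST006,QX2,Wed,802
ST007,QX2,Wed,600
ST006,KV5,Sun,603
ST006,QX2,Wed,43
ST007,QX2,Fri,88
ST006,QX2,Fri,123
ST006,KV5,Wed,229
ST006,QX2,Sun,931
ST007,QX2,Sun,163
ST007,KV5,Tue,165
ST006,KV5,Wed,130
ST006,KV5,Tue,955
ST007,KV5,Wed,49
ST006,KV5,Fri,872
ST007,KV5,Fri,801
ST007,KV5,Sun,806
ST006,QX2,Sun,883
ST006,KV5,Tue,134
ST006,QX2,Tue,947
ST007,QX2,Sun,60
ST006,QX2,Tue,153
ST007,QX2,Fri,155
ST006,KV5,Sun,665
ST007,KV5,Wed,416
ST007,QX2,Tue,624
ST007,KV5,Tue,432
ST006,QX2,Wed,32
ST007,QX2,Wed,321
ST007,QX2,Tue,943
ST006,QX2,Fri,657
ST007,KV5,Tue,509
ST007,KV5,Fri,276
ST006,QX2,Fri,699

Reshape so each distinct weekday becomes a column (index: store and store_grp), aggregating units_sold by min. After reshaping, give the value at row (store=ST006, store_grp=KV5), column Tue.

Rows with store=ST006, store_grp=KV5 and weekday=Tue: units_sold values are 687, 955, 134.
min(687, 955, 134) = 134.

134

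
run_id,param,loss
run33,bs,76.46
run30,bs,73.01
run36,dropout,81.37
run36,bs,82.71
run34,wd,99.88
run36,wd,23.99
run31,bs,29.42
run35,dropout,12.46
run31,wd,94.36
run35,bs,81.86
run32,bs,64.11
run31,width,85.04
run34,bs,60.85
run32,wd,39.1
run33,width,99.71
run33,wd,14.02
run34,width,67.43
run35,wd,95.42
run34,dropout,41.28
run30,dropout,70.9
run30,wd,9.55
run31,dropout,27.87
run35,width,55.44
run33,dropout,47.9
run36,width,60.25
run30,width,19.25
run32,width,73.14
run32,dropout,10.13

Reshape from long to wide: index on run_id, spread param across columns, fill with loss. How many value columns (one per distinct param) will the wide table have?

4

4 distinct param values: wd, bs, width, dropout.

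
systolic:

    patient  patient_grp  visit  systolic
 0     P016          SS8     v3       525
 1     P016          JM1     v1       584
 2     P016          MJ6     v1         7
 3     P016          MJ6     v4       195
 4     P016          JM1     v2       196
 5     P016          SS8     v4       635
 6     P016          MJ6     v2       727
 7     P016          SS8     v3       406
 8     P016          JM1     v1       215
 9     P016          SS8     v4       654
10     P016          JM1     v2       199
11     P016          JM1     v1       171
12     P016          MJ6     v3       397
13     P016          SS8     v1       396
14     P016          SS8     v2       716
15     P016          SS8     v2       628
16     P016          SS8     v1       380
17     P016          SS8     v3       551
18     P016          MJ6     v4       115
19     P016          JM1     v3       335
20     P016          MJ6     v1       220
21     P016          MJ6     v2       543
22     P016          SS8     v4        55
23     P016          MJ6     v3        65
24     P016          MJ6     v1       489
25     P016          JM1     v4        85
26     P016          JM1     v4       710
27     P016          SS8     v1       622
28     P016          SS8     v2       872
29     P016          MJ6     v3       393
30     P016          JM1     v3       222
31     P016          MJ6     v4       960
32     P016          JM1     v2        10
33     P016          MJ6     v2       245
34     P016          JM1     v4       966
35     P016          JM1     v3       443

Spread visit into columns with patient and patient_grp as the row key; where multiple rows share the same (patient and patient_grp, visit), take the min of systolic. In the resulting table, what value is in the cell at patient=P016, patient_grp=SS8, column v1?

Rows with patient=P016, patient_grp=SS8 and visit=v1: systolic values are 396, 380, 622.
min(396, 380, 622) = 380.

380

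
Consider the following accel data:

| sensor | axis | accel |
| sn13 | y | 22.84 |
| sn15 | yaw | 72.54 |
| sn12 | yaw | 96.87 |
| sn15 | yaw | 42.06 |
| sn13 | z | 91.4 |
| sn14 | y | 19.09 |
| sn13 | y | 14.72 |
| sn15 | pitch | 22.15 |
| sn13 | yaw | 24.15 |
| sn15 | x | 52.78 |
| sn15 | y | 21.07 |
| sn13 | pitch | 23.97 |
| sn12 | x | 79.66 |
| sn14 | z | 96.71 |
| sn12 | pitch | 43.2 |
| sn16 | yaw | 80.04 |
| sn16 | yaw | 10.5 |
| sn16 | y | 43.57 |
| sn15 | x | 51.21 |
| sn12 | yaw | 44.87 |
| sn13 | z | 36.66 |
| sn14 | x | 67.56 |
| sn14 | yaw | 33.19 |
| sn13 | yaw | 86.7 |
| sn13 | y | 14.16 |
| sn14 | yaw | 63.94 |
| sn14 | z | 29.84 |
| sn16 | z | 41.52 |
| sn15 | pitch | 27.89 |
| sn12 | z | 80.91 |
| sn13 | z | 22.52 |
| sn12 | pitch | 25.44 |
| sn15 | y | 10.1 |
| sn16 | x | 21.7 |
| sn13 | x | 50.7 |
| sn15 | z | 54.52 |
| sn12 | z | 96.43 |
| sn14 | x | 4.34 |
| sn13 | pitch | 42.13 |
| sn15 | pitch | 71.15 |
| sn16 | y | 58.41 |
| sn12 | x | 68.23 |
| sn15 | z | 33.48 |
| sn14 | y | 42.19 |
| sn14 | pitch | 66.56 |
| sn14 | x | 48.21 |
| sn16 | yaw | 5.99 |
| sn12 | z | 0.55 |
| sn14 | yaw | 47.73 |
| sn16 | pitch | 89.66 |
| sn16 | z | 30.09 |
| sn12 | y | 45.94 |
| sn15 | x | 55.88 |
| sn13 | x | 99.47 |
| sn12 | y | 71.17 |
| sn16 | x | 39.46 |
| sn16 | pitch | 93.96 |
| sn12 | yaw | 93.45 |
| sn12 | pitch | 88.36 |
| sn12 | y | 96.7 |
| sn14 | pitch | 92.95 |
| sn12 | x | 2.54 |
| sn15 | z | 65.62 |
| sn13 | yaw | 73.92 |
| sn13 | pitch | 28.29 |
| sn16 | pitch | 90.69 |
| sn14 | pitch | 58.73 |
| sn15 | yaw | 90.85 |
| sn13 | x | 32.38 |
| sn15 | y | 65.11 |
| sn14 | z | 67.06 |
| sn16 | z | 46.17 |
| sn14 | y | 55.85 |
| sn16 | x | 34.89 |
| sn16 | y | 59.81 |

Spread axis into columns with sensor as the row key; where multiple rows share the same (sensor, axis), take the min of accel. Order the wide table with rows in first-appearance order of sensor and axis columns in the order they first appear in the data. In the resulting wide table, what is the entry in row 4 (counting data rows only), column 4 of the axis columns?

With rows in first-appearance order of sensor, row 4 is sensor=sn14. axis columns in first-appearance order: y, yaw, z, pitch, x; column 4 is pitch.
Long rows with sensor=sn14, axis=pitch: min(66.56, 92.95, 58.73) = 58.73.

58.73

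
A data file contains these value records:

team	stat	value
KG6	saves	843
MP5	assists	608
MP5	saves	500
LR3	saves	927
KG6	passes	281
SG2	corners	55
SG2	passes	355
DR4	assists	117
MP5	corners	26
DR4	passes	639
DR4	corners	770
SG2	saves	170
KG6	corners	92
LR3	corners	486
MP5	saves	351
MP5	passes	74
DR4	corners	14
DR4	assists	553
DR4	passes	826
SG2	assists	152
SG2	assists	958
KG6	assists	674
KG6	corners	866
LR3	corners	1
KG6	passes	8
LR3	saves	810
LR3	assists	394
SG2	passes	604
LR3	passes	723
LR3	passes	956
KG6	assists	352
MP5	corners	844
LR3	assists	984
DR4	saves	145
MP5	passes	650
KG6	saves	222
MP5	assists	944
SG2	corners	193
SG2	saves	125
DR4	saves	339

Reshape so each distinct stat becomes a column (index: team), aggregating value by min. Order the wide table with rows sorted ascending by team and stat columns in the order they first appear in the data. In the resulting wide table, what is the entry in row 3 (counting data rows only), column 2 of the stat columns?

With rows sorted ascending by team, row 3 is team=LR3. stat columns in first-appearance order: saves, assists, passes, corners; column 2 is assists.
Long rows with team=LR3, stat=assists: min(394, 984) = 394.

394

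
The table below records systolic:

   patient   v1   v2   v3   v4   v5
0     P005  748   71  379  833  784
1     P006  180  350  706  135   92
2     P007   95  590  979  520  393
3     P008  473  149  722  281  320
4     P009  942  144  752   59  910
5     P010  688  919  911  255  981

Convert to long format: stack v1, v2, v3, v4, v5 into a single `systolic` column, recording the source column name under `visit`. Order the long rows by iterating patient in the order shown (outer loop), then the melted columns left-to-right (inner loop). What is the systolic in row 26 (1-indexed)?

30 rows total (6 × 5). Row 26: index ⌊(26-1)/5⌋ = 5 into patient → P010; (26-1) mod 5 = 0 into the melted columns → v1.
So row 26 is (P010, v1, 688); systolic = 688.

688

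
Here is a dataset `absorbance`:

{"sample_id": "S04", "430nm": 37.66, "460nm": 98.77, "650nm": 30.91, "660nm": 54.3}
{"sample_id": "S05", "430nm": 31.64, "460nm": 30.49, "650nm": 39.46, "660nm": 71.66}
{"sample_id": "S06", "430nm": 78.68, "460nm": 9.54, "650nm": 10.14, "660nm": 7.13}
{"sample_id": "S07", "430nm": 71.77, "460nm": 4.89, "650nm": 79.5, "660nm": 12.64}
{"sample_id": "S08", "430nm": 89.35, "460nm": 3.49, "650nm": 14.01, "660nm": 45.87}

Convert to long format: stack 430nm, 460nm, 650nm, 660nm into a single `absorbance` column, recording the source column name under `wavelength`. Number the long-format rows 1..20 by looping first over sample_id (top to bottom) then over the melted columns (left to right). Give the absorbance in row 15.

79.5

20 rows total (5 × 4). Row 15: index ⌊(15-1)/4⌋ = 3 into sample_id → S07; (15-1) mod 4 = 2 into the melted columns → 650nm.
So row 15 is (S07, 650nm, 79.5); absorbance = 79.5.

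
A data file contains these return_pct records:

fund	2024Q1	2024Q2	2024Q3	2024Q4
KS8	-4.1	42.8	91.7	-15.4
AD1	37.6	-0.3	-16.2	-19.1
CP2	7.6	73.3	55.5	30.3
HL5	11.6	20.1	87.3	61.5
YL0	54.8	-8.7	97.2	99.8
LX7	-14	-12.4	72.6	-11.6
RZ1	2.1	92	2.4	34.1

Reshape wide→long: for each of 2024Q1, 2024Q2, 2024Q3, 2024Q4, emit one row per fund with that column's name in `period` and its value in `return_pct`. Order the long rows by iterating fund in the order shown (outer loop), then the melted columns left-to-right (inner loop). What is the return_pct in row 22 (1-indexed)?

28 rows total (7 × 4). Row 22: index ⌊(22-1)/4⌋ = 5 into fund → LX7; (22-1) mod 4 = 1 into the melted columns → 2024Q2.
So row 22 is (LX7, 2024Q2, -12.4); return_pct = -12.4.

-12.4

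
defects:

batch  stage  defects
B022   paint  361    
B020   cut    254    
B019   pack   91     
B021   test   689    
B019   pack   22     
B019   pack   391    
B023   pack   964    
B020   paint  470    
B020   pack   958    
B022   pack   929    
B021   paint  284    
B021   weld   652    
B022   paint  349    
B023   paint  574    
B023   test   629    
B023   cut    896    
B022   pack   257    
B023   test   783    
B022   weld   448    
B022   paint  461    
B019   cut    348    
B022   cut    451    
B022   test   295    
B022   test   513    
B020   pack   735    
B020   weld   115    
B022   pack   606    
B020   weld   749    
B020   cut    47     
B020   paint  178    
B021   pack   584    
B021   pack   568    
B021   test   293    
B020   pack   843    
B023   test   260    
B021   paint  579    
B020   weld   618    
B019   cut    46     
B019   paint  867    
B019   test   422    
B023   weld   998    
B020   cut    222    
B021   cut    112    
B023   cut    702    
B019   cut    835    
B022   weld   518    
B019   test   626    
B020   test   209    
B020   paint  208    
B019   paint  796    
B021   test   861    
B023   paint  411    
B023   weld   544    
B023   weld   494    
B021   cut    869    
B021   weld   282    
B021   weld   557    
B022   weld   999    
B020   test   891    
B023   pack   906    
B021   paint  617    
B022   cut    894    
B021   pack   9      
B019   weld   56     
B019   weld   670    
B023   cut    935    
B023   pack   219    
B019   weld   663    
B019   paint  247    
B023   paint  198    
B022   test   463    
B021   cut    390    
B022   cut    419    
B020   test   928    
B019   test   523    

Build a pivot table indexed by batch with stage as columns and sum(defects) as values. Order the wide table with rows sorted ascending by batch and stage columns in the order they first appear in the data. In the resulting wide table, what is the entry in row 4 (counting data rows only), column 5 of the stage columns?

With rows sorted ascending by batch, row 4 is batch=B022. stage columns in first-appearance order: paint, cut, pack, test, weld; column 5 is weld.
Long rows with batch=B022, stage=weld: 448 + 518 + 999 = 1965.

1965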